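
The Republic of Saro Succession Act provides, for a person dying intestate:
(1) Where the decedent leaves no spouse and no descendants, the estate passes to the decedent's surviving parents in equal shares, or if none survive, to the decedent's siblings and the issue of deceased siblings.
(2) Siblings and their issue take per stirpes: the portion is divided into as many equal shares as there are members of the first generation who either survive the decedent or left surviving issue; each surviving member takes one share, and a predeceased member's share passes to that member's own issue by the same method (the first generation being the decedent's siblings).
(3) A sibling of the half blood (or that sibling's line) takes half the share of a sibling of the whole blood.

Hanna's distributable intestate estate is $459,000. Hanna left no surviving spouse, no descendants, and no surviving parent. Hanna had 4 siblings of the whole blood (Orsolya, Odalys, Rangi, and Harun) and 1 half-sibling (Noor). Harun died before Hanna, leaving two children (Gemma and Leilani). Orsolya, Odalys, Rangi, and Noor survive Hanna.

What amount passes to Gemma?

The entire $459,000 passes to the siblings and their issue.
Counting each half-blood sibling's line as half a unit, there are 9/2 units in $459,000, so one unit is $102,000. Whole-blood lines (Orsolya, Odalys, Rangi, and Harun) take $102,000 each; half-blood lines (Noor) take $51,000 each.
Harun's share ($102,000) is divided into 2 shares of $51,000: Gemma and Leilani each take $51,000.

Gemma receives $51,000.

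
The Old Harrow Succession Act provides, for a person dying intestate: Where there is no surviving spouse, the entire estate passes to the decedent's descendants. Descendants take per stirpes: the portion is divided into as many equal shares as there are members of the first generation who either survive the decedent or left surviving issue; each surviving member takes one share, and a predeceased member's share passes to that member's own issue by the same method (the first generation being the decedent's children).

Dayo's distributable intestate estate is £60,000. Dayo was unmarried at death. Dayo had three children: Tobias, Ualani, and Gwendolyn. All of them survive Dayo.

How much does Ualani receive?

Ualani receives £20,000.

The entire £60,000 passes to the descendants.
That amount (£60,000) is divided into 3 shares of £20,000: Tobias, Ualani, and Gwendolyn each take £20,000.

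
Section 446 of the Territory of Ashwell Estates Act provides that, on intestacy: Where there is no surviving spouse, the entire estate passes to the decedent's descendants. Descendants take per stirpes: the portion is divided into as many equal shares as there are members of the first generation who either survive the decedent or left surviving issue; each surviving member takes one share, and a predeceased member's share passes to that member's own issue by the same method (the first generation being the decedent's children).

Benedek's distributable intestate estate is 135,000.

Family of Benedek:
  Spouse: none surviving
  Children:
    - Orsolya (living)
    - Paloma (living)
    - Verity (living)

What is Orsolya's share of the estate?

The entire 135,000 passes to the descendants.
That amount (135,000) is divided into 3 shares of 45,000: Orsolya, Paloma, and Verity each take 45,000.

Orsolya receives 45,000.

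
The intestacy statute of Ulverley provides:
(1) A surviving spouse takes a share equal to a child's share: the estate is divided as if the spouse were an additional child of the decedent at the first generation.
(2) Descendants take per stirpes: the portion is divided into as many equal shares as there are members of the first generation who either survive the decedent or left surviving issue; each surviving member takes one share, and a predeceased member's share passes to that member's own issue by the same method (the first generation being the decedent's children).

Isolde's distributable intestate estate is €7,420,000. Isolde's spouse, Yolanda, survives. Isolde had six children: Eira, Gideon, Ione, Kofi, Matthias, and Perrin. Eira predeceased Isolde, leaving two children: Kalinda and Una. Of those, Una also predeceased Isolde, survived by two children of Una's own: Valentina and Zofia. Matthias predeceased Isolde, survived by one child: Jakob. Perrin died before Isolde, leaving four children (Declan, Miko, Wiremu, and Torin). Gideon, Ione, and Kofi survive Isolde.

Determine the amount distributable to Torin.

Torin receives €265,000.

The spouse counts as an additional share at the children's level, so there are 7 primary shares of €1,060,000. Yolanda takes one such share (€1,060,000).
The children's combined portion (€6,360,000) is divided into 6 shares of €1,060,000: Gideon, Ione, and Kofi each take €1,060,000; Eira's €1,060,000 share passes to Eira's issue; Matthias's €1,060,000 share passes to Matthias's issue; Perrin's €1,060,000 share passes to Perrin's issue.
Eira's share (€1,060,000) is divided into 2 shares of €530,000: Kalinda takes €530,000; Una's €530,000 share passes to Una's issue.
Una's share (€530,000) is divided into 2 shares of €265,000: Valentina and Zofia each take €265,000.
Matthias's share (€1,060,000) passes entirely to Jakob.
Perrin's share (€1,060,000) is divided into 4 shares of €265,000: Declan, Miko, Wiremu, and Torin each take €265,000.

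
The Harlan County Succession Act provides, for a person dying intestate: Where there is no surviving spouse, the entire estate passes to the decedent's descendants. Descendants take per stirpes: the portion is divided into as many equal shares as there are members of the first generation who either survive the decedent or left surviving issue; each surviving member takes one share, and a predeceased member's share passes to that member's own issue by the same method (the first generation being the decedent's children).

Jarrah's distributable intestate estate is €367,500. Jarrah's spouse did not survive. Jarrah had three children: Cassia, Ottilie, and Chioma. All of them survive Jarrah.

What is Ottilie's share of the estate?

Ottilie receives €122,500.

The entire €367,500 passes to the descendants.
That amount (€367,500) is divided into 3 shares of €122,500: Cassia, Ottilie, and Chioma each take €122,500.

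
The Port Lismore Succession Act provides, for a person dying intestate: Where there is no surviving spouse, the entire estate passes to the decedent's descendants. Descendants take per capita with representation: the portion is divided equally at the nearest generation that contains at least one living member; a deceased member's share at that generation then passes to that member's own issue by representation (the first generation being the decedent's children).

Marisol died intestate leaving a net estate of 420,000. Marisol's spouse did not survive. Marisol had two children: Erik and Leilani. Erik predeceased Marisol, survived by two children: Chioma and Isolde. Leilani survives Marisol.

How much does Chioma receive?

Chioma receives 105,000.

The entire 420,000 passes to the descendants.
That amount (420,000) is divided into 2 shares of 210,000: Leilani takes 210,000; Erik's 210,000 share passes to Erik's issue.
Erik's share (210,000) is divided into 2 shares of 105,000: Chioma and Isolde each take 105,000.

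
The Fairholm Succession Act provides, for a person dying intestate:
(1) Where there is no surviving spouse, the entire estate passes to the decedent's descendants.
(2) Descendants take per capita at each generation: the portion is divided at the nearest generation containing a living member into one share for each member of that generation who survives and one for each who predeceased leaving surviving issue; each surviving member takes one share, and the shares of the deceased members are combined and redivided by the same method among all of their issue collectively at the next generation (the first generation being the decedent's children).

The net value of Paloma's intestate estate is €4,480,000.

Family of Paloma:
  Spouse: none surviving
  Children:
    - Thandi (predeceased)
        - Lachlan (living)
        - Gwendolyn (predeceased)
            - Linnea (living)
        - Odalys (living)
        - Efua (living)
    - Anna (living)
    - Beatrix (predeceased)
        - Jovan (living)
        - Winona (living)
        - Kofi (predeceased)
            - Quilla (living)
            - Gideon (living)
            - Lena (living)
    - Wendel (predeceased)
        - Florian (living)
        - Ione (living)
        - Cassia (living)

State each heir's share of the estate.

Lachlan: €336,000; Linnea: €168,000; Odalys: €336,000; Efua: €336,000; Anna: €1,120,000; Jovan: €336,000; Winona: €336,000; Quilla: €168,000; Gideon: €168,000; Lena: €168,000; Florian: €336,000; Ione: €336,000; Cassia: €336,000

The entire €4,480,000 passes to the descendants.
That amount (€4,480,000) is divided at the children's generation into 4 shares of €1,120,000. Anna takes €1,120,000. The 3 shares of the deceased (Thandi, Beatrix, and Wendel) are combined into a pool of €3,360,000.
That pool (€3,360,000) is divided at the grandchildren's generation into 10 shares of €336,000. Lachlan, Odalys, Efua, Jovan, Winona, Florian, Ione, and Cassia each take €336,000. The 2 shares of the deceased (Gwendolyn and Kofi) are combined into a pool of €672,000.
That pool (€672,000) is divided at the great-grandchildren's generation equally among Linnea, Quilla, Gideon, and Lena: €168,000 each.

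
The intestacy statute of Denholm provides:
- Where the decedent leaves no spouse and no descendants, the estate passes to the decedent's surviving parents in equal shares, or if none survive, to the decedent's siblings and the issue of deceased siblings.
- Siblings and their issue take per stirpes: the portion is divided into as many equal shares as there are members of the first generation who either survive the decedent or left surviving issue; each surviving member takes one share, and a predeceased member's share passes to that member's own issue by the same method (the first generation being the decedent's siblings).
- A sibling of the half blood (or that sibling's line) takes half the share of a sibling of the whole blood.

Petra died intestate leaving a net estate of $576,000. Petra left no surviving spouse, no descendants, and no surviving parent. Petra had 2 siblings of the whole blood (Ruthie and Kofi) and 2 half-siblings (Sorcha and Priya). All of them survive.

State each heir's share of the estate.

The entire $576,000 passes to the siblings and their issue.
Counting each half-blood sibling's line as half a unit, there are 3 units in $576,000, so one unit is $192,000. Whole-blood lines (Ruthie and Kofi) take $192,000 each; half-blood lines (Sorcha and Priya) take $96,000 each.

Ruthie: $192,000; Sorcha: $96,000; Kofi: $192,000; Priya: $96,000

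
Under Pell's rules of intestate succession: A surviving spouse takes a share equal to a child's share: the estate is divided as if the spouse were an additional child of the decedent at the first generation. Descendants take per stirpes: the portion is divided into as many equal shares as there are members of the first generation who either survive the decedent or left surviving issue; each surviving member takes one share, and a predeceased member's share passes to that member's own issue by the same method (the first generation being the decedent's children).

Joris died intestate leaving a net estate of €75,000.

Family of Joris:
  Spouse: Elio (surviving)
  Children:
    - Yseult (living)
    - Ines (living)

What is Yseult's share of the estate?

Yseult receives €25,000.

The spouse counts as an additional share at the children's level, so there are 3 primary shares of €25,000. Elio takes one such share (€25,000).
The children's combined portion (€50,000) is divided into 2 shares of €25,000: Yseult and Ines each take €25,000.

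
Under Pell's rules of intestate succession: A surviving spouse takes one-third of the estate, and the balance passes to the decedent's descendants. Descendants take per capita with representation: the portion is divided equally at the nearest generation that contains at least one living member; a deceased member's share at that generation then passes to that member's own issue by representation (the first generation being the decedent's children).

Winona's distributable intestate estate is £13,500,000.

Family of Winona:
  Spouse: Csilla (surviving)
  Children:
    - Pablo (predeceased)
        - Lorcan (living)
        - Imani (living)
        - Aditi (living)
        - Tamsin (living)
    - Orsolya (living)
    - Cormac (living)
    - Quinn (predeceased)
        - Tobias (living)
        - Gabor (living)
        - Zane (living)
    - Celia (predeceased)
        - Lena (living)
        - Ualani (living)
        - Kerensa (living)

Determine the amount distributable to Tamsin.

Tamsin receives £450,000.

Csilla takes one-third of £13,500,000 = £4,500,000. The remaining £9,000,000 passes to the descendants.
The descendants' portion (£9,000,000) is divided into 5 shares of £1,800,000: Orsolya and Cormac each take £1,800,000; Pablo's £1,800,000 share passes to Pablo's issue; Quinn's £1,800,000 share passes to Quinn's issue; Celia's £1,800,000 share passes to Celia's issue.
Pablo's share (£1,800,000) is divided into 4 shares of £450,000: Lorcan, Imani, Aditi, and Tamsin each take £450,000.
Quinn's share (£1,800,000) is divided into 3 shares of £600,000: Tobias, Gabor, and Zane each take £600,000.
Celia's share (£1,800,000) is divided into 3 shares of £600,000: Lena, Ualani, and Kerensa each take £600,000.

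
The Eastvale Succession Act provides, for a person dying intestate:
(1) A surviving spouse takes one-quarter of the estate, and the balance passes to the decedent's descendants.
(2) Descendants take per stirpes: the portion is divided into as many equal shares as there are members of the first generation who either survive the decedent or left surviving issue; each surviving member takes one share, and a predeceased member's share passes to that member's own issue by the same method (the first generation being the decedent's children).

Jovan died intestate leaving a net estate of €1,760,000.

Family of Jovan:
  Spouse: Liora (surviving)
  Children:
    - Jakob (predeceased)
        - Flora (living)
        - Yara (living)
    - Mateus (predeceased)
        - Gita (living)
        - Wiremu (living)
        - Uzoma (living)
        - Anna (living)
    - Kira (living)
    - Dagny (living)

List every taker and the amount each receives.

Liora: €440,000; Flora: €165,000; Yara: €165,000; Gita: €82,500; Wiremu: €82,500; Uzoma: €82,500; Anna: €82,500; Kira: €330,000; Dagny: €330,000

Liora takes one-quarter of €1,760,000 = €440,000. The remaining €1,320,000 passes to the descendants.
The descendants' portion (€1,320,000) is divided into 4 shares of €330,000: Kira and Dagny each take €330,000; Jakob's €330,000 share passes to Jakob's issue; Mateus's €330,000 share passes to Mateus's issue.
Jakob's share (€330,000) is divided into 2 shares of €165,000: Flora and Yara each take €165,000.
Mateus's share (€330,000) is divided into 4 shares of €82,500: Gita, Wiremu, Uzoma, and Anna each take €82,500.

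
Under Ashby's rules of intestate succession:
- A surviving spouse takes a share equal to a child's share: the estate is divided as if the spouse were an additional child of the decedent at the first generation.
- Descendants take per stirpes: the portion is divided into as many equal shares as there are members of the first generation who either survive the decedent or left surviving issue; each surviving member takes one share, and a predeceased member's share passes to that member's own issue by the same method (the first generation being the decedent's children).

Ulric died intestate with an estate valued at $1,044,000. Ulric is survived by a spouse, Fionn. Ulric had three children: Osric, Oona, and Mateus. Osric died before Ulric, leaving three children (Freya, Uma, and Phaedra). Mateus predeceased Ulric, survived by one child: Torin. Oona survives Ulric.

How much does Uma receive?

The spouse counts as an additional share at the children's level, so there are 4 primary shares of $261,000. Fionn takes one such share ($261,000).
The children's combined portion ($783,000) is divided into 3 shares of $261,000: Oona takes $261,000; Osric's $261,000 share passes to Osric's issue; Mateus's $261,000 share passes to Mateus's issue.
Osric's share ($261,000) is divided into 3 shares of $87,000: Freya, Uma, and Phaedra each take $87,000.
Mateus's share ($261,000) passes entirely to Torin.

Uma receives $87,000.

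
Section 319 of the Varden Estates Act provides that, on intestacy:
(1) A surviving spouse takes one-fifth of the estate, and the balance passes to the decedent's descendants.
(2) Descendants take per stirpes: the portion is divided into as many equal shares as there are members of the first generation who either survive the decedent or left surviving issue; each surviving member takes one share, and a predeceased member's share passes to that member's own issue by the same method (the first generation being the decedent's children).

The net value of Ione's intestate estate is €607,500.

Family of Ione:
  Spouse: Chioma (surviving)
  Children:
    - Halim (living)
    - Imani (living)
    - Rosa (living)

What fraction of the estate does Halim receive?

Halim receives 4/15 of the estate.

Chioma takes one-fifth of €607,500 = €121,500. The remaining €486,000 passes to the descendants.
The descendants' portion (€486,000) is divided into 3 shares of €162,000: Halim, Imani, and Rosa each take €162,000.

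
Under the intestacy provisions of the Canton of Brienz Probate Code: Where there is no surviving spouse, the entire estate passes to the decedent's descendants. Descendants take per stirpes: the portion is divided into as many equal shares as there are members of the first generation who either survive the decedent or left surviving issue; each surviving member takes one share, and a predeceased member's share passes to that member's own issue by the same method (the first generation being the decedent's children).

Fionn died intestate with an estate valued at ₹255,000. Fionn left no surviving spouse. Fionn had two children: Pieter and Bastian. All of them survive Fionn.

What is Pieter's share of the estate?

The entire ₹255,000 passes to the descendants.
That amount (₹255,000) is divided into 2 shares of ₹127,500: Pieter and Bastian each take ₹127,500.

Pieter receives ₹127,500.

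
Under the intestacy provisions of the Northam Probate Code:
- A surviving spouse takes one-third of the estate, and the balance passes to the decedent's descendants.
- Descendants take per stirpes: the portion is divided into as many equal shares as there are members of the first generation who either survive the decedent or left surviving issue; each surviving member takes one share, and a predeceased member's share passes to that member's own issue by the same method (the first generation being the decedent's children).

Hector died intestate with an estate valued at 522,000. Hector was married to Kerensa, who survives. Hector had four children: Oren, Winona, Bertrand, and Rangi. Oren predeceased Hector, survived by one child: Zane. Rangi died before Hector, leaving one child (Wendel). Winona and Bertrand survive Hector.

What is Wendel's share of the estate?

Kerensa takes one-third of 522,000 = 174,000. The remaining 348,000 passes to the descendants.
The descendants' portion (348,000) is divided into 4 shares of 87,000: Winona and Bertrand each take 87,000; Oren's 87,000 share passes to Oren's issue; Rangi's 87,000 share passes to Rangi's issue.
Oren's share (87,000) passes entirely to Zane.
Rangi's share (87,000) passes entirely to Wendel.

Wendel receives 87,000.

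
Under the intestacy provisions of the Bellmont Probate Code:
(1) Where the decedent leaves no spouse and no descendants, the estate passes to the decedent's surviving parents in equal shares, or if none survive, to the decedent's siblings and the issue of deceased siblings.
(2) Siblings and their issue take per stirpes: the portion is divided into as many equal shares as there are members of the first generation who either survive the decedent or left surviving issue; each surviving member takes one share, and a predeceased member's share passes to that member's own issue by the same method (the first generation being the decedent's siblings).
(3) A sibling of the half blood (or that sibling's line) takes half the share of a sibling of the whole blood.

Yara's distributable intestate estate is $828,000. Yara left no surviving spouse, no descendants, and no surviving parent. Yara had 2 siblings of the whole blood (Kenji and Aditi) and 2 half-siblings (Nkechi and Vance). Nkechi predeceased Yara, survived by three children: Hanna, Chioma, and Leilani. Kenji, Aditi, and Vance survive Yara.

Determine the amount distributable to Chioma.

The entire $828,000 passes to the siblings and their issue.
Counting each half-blood sibling's line as half a unit, there are 3 units in $828,000, so one unit is $276,000. Whole-blood lines (Kenji and Aditi) take $276,000 each; half-blood lines (Nkechi and Vance) take $138,000 each.
Nkechi's share ($138,000) is divided into 3 shares of $46,000: Hanna, Chioma, and Leilani each take $46,000.

Chioma receives $46,000.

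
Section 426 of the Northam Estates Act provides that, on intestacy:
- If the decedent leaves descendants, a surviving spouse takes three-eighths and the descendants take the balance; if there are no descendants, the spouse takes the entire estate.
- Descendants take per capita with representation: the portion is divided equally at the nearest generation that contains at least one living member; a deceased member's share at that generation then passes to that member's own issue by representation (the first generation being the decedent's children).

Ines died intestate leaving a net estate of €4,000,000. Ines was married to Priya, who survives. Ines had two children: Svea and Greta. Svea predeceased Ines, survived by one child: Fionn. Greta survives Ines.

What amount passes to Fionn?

Priya takes three-eighths of €4,000,000 = €1,500,000. The remaining €2,500,000 passes to the descendants.
The descendants' portion (€2,500,000) is divided into 2 shares of €1,250,000: Greta takes €1,250,000; Svea's €1,250,000 share passes to Svea's issue.
Svea's share (€1,250,000) passes entirely to Fionn.

Fionn receives €1,250,000.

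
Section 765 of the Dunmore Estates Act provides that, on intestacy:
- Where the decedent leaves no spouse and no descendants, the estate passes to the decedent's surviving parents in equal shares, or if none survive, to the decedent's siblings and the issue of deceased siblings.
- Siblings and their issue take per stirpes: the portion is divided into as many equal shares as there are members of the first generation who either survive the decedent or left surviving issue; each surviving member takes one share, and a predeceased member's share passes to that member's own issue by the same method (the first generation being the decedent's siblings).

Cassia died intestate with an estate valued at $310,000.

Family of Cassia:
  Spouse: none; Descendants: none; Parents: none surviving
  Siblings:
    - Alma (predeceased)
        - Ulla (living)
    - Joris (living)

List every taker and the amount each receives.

Ulla: $155,000; Joris: $155,000

The entire $310,000 passes to the siblings and their issue.
That amount ($310,000) is divided into 2 shares of $155,000: Joris takes $155,000; Alma's $155,000 share passes to Alma's issue.
Alma's share ($155,000) passes entirely to Ulla.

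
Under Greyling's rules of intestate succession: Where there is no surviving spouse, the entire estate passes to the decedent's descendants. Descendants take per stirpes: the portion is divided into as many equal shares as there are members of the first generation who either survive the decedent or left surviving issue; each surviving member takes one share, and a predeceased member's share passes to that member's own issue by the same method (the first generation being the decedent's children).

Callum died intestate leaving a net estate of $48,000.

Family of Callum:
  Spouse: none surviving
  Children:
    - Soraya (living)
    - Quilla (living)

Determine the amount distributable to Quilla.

The entire $48,000 passes to the descendants.
That amount ($48,000) is divided into 2 shares of $24,000: Soraya and Quilla each take $24,000.

Quilla receives $24,000.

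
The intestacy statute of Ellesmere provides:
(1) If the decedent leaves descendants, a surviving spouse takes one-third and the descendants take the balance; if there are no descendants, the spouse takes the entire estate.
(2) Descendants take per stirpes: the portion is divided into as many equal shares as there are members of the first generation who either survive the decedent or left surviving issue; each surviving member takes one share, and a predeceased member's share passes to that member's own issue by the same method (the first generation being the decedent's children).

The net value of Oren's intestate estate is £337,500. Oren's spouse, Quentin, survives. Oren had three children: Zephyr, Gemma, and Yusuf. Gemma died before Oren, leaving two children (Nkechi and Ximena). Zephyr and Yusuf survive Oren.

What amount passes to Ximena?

Quentin takes one-third of £337,500 = £112,500. The remaining £225,000 passes to the descendants.
The descendants' portion (£225,000) is divided into 3 shares of £75,000: Zephyr and Yusuf each take £75,000; Gemma's £75,000 share passes to Gemma's issue.
Gemma's share (£75,000) is divided into 2 shares of £37,500: Nkechi and Ximena each take £37,500.

Ximena receives £37,500.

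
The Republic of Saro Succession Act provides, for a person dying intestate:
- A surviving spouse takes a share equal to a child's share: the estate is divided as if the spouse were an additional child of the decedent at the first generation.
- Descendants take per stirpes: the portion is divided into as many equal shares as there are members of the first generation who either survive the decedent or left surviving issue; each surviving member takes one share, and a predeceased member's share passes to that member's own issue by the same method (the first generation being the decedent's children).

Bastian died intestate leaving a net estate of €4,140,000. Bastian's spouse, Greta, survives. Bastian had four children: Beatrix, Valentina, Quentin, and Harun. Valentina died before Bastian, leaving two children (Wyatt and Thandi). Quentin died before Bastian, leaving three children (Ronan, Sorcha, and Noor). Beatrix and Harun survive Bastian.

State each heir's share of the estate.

Greta: €828,000; Beatrix: €828,000; Wyatt: €414,000; Thandi: €414,000; Ronan: €276,000; Sorcha: €276,000; Noor: €276,000; Harun: €828,000

The spouse counts as an additional share at the children's level, so there are 5 primary shares of €828,000. Greta takes one such share (€828,000).
The children's combined portion (€3,312,000) is divided into 4 shares of €828,000: Beatrix and Harun each take €828,000; Valentina's €828,000 share passes to Valentina's issue; Quentin's €828,000 share passes to Quentin's issue.
Valentina's share (€828,000) is divided into 2 shares of €414,000: Wyatt and Thandi each take €414,000.
Quentin's share (€828,000) is divided into 3 shares of €276,000: Ronan, Sorcha, and Noor each take €276,000.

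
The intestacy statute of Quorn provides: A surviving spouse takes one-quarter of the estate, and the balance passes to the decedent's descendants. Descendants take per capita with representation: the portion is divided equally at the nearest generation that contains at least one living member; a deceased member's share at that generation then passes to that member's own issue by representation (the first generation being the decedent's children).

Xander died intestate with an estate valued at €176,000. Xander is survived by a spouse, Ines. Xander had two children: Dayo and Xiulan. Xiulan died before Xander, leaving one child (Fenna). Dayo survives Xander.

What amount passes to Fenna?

Fenna receives €66,000.

Ines takes one-quarter of €176,000 = €44,000. The remaining €132,000 passes to the descendants.
The descendants' portion (€132,000) is divided into 2 shares of €66,000: Dayo takes €66,000; Xiulan's €66,000 share passes to Xiulan's issue.
Xiulan's share (€66,000) passes entirely to Fenna.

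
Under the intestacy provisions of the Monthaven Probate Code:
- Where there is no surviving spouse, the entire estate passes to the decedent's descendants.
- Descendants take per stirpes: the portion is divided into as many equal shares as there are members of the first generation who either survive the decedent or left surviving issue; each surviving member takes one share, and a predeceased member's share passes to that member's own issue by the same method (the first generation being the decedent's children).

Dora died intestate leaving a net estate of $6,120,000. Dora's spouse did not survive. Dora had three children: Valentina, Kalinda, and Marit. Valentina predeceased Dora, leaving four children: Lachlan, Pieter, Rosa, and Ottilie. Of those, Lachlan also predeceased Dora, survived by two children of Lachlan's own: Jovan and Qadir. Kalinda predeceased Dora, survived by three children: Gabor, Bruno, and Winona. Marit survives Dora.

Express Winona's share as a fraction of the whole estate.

The entire $6,120,000 passes to the descendants.
That amount ($6,120,000) is divided into 3 shares of $2,040,000: Marit takes $2,040,000; Valentina's $2,040,000 share passes to Valentina's issue; Kalinda's $2,040,000 share passes to Kalinda's issue.
Valentina's share ($2,040,000) is divided into 4 shares of $510,000: Pieter, Rosa, and Ottilie each take $510,000; Lachlan's $510,000 share passes to Lachlan's issue.
Lachlan's share ($510,000) is divided into 2 shares of $255,000: Jovan and Qadir each take $255,000.
Kalinda's share ($2,040,000) is divided into 3 shares of $680,000: Gabor, Bruno, and Winona each take $680,000.

Winona receives 1/9 of the estate.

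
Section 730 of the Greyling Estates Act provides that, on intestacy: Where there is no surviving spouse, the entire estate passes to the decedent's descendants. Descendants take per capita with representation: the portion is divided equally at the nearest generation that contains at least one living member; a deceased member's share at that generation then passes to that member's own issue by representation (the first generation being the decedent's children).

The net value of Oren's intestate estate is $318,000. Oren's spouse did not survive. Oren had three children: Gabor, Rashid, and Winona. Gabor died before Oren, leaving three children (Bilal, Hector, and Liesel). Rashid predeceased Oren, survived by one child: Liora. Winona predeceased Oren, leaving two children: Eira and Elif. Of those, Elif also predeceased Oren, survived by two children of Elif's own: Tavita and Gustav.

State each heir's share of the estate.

The entire $318,000 passes to the descendants.
No child survives, so the initial division is made at the grandchildren's generation.
That amount ($318,000) is divided into 6 shares of $53,000: Bilal, Hector, Liesel, Liora, and Eira each take $53,000; Elif's $53,000 share passes to Elif's issue.
Elif's share ($53,000) is divided into 2 shares of $26,500: Tavita and Gustav each take $26,500.

Bilal: $53,000; Hector: $53,000; Liesel: $53,000; Liora: $53,000; Eira: $53,000; Tavita: $26,500; Gustav: $26,500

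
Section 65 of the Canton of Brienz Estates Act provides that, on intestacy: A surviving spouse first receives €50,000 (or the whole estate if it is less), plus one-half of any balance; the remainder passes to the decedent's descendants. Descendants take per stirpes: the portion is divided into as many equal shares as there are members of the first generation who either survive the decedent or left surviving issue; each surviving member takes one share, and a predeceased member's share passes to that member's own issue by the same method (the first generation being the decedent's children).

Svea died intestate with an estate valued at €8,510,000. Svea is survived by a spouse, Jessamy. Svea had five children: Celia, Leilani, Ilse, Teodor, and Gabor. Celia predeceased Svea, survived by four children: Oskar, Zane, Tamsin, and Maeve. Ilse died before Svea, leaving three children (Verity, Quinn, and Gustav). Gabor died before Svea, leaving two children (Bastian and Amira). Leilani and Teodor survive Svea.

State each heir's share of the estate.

Jessamy first takes €50,000, leaving a balance of €8,460,000. Jessamy then takes one-half of the balance (€4,230,000), for a total of €4,280,000. The remaining €4,230,000 passes to the descendants.
The descendants' portion (€4,230,000) is divided into 5 shares of €846,000: Leilani and Teodor each take €846,000; Celia's €846,000 share passes to Celia's issue; Ilse's €846,000 share passes to Ilse's issue; Gabor's €846,000 share passes to Gabor's issue.
Celia's share (€846,000) is divided into 4 shares of €211,500: Oskar, Zane, Tamsin, and Maeve each take €211,500.
Ilse's share (€846,000) is divided into 3 shares of €282,000: Verity, Quinn, and Gustav each take €282,000.
Gabor's share (€846,000) is divided into 2 shares of €423,000: Bastian and Amira each take €423,000.

Jessamy: €4,280,000; Oskar: €211,500; Zane: €211,500; Tamsin: €211,500; Maeve: €211,500; Leilani: €846,000; Verity: €282,000; Quinn: €282,000; Gustav: €282,000; Teodor: €846,000; Bastian: €423,000; Amira: €423,000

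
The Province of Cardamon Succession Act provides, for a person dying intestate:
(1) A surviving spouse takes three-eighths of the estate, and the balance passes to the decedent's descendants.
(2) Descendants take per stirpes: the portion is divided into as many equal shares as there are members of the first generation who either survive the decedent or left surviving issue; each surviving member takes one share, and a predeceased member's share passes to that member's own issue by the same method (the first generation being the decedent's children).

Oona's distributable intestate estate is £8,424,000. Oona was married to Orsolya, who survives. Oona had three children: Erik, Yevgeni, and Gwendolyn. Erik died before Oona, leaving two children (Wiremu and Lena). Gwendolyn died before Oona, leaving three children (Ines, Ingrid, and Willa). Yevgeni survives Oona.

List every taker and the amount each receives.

Orsolya: £3,159,000; Wiremu: £877,500; Lena: £877,500; Yevgeni: £1,755,000; Ines: £585,000; Ingrid: £585,000; Willa: £585,000

Orsolya takes three-eighths of £8,424,000 = £3,159,000. The remaining £5,265,000 passes to the descendants.
The descendants' portion (£5,265,000) is divided into 3 shares of £1,755,000: Yevgeni takes £1,755,000; Erik's £1,755,000 share passes to Erik's issue; Gwendolyn's £1,755,000 share passes to Gwendolyn's issue.
Erik's share (£1,755,000) is divided into 2 shares of £877,500: Wiremu and Lena each take £877,500.
Gwendolyn's share (£1,755,000) is divided into 3 shares of £585,000: Ines, Ingrid, and Willa each take £585,000.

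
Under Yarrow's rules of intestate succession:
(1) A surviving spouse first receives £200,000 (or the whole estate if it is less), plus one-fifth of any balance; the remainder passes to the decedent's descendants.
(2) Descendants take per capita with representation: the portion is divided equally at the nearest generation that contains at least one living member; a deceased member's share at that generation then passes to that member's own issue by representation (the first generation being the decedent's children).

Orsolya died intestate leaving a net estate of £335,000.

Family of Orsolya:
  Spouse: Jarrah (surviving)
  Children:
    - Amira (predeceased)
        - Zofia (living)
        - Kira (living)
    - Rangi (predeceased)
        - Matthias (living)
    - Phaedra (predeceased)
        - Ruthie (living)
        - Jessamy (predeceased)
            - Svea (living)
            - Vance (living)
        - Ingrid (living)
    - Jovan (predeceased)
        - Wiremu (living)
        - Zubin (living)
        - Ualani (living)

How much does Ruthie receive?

Jarrah first takes £200,000, leaving a balance of £135,000. Jarrah then takes one-fifth of the balance (£27,000), for a total of £227,000. The remaining £108,000 passes to the descendants.
No child survives, so the initial division is made at the grandchildren's generation.
The descendants' portion (£108,000) is divided into 9 shares of £12,000: Zofia, Kira, Matthias, Ruthie, Ingrid, Wiremu, Zubin, and Ualani each take £12,000; Jessamy's £12,000 share passes to Jessamy's issue.
Jessamy's share (£12,000) is divided into 2 shares of £6,000: Svea and Vance each take £6,000.

Ruthie receives £12,000.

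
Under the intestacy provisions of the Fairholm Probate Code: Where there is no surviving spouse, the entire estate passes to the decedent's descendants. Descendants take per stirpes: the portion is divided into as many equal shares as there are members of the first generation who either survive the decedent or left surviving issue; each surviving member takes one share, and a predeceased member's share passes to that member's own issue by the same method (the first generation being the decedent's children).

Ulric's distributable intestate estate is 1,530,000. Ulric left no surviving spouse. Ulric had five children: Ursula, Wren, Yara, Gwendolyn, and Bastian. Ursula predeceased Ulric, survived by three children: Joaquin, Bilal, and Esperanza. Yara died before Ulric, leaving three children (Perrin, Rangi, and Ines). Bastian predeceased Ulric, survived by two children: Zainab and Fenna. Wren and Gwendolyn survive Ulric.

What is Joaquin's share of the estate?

Joaquin receives 102,000.

The entire 1,530,000 passes to the descendants.
That amount (1,530,000) is divided into 5 shares of 306,000: Wren and Gwendolyn each take 306,000; Ursula's 306,000 share passes to Ursula's issue; Yara's 306,000 share passes to Yara's issue; Bastian's 306,000 share passes to Bastian's issue.
Ursula's share (306,000) is divided into 3 shares of 102,000: Joaquin, Bilal, and Esperanza each take 102,000.
Yara's share (306,000) is divided into 3 shares of 102,000: Perrin, Rangi, and Ines each take 102,000.
Bastian's share (306,000) is divided into 2 shares of 153,000: Zainab and Fenna each take 153,000.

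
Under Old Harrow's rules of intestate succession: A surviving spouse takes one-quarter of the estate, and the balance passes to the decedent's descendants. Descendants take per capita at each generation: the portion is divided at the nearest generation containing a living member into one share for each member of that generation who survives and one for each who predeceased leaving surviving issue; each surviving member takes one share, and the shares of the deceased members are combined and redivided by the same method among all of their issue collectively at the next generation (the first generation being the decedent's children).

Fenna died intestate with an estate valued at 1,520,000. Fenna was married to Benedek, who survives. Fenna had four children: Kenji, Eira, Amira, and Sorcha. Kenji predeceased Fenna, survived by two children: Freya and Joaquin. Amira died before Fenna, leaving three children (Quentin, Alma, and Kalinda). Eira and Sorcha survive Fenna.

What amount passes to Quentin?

Quentin receives 114,000.

Benedek takes one-quarter of 1,520,000 = 380,000. The remaining 1,140,000 passes to the descendants.
The descendants' portion (1,140,000) is divided at the children's generation into 4 shares of 285,000. Eira and Sorcha each take 285,000. The 2 shares of the deceased (Kenji and Amira) are combined into a pool of 570,000.
That pool (570,000) is divided at the grandchildren's generation equally among Freya, Joaquin, Quentin, Alma, and Kalinda: 114,000 each.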